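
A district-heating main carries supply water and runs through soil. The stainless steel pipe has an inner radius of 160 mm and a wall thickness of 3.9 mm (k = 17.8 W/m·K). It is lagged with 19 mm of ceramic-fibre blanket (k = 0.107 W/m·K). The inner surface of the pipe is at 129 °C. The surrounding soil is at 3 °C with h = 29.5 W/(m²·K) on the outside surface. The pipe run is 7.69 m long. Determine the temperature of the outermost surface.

Cylindrical conduction, so R = ln(r₂/r₁)/(2πkL) per layer, in series:
R_stainless steel pipe wall = ln(163.9/160)/(2π×17.8×7.69) = 2.8×10^-5 K/W
R_ceramic-fibre blanket = ln(182.9/163.9)/(2π×0.107×7.69) = 0.02122 K/W
R_outer film = 1/(h_o·2πr_oL) = 1/(29.5×2π×0.1829×7.69) = 0.003836 K/W
R_total = 0.02508 K/W
Q = ΔT/R_total = 126/0.02508
Q = 5020 W
T_interface = T_inner − Q·ΣR(inner→interface) = 129 − 5020×0.02124

T ≈ 22.3 °C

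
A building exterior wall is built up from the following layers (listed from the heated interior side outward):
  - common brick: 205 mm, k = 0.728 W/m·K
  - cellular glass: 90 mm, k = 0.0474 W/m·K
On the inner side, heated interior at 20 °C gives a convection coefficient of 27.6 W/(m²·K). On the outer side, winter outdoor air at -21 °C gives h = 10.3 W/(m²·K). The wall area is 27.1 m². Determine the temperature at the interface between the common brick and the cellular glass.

Using the resistance-network approach (series):
R_inner film = 1/(h_i·A) = 1/(27.6×27.1) = 0.001337 K/W
R_common brick = L/(kA) = 0.205/(0.728×27.1) = 0.01039 K/W
R_cellular glass = L/(kA) = 0.09/(0.0474×27.1) = 0.07006 K/W
R_outer film = 1/(h_o·A) = 1/(10.3×27.1) = 0.003583 K/W
R_total = 0.08537 K/W;  Q = ΔT/R_total = 41/0.08537 = 480.2 W
T_interface = T_inner − Q·ΣR(inner→interface) = 20 − 480×0.01173

T ≈ 14.4 °C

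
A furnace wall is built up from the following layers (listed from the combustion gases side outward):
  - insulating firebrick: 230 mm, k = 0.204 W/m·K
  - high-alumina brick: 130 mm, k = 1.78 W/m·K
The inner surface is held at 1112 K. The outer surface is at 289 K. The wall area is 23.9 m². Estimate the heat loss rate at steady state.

Q ≈ 16400 W

Series thermal resistances:
R_insulating firebrick = L/(kA) = 0.23/(0.204×23.9) = 0.04717 K/W
R_high-alumina brick = L/(kA) = 0.13/(1.78×23.9) = 0.003056 K/W
R_total = 0.05023 K/W
Q = ΔT / R_total = 823 / 0.05023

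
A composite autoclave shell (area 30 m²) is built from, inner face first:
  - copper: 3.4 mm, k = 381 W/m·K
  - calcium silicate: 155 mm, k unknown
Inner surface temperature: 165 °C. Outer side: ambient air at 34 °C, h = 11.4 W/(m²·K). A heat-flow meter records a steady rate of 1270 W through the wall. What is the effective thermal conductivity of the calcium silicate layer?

k ≈ 0.0516 W/(m·K)

Thermal resistances in series:
R_copper = L/(kA) = 0.0034/(381×30) = 2.975×10^-7 K/W
R_outer film = 1/(h_o·A) = 1/(11.4×30) = 0.002924 K/W
Sum of known resistances R_other = 0.002924 K/W
Total R = ΔT/Q = 131/1270 = 0.1031 K/W
R_calcium silicate = R_total − R_other = 0.1002 K/W
k = L/(R·A) = 0.155/(0.1002×30)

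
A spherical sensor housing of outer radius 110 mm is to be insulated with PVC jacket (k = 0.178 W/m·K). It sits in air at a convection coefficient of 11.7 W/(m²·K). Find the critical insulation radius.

For a sphere r_cr = 2k/h = 2×0.178/11.7
r_cr = 30.4 mm; since the bare radius (110 mm) is above r_cr, any added insulation will reduce heat loss.

r_cr ≈ 30.4 mm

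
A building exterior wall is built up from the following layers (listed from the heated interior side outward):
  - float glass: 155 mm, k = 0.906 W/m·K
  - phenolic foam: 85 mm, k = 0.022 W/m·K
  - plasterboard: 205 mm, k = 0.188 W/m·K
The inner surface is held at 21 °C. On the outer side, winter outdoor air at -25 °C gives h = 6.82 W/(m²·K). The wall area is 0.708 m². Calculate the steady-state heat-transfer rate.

Model the wall as resistances in series:
R_float glass = L/(kA) = 0.155/(0.906×0.708) = 0.2416 K/W
R_phenolic foam = L/(kA) = 0.085/(0.022×0.708) = 5.457 K/W
R_plasterboard = L/(kA) = 0.205/(0.188×0.708) = 1.54 K/W
R_outer film = 1/(h_o·A) = 1/(6.82×0.708) = 0.2071 K/W
R_total = 7.446 K/W
Q = ΔT / R_total = 46 / 7.446

Q ≈ 6.18 W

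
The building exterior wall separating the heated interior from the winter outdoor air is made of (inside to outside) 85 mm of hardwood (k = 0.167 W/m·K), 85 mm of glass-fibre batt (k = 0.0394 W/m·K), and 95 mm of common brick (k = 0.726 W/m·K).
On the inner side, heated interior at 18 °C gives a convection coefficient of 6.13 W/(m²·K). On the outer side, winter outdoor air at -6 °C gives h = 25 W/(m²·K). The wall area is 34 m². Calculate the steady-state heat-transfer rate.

Q ≈ 272 W

Treating each layer as a thermal resistance in series:
R_inner film = 1/(h_i·A) = 1/(6.13×34) = 0.004798 K/W
R_hardwood = L/(kA) = 0.085/(0.167×34) = 0.01497 K/W
R_glass-fibre batt = L/(kA) = 0.085/(0.0394×34) = 0.06345 K/W
R_common brick = L/(kA) = 0.095/(0.726×34) = 0.003849 K/W
R_outer film = 1/(h_o·A) = 1/(25×34) = 0.001176 K/W
R_total = 0.08824 K/W
Q = ΔT / R_total = 24 / 0.08824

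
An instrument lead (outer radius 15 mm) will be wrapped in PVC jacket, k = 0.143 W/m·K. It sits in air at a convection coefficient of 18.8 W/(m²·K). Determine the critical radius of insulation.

r_cr ≈ 7.61 mm

For a cylinder r_cr = k/h = 0.143/18.8
r_cr = 7.61 mm; since the bare radius (15 mm) is above r_cr, any added insulation will reduce heat loss.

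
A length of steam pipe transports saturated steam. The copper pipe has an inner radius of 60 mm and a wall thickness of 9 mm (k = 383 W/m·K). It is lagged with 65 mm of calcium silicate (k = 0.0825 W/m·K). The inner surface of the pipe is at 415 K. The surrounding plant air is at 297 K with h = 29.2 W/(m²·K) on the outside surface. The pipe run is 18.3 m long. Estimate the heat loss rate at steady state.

Q ≈ 1630 W

Cylindrical conduction, so R = ln(r₂/r₁)/(2πkL) per layer, in series:
R_copper pipe wall = ln(69/60)/(2π×383×18.3) = 3.174×10^-6 K/W
R_calcium silicate = ln(134/69)/(2π×0.0825×18.3) = 0.06997 K/W
R_outer film = 1/(h_o·2πr_oL) = 1/(29.2×2π×0.134×18.3) = 0.002223 K/W
R_total = 0.0722 K/W
Q = ΔT/R_total = 118/0.0722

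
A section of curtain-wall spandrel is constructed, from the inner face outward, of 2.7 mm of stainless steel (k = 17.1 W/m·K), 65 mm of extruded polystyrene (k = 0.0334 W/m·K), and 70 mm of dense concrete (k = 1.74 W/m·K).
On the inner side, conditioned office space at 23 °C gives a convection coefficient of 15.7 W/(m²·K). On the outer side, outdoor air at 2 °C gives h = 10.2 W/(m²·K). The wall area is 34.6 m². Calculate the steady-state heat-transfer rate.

Using the resistance-network approach (series):
R_inner film = 1/(h_i·A) = 1/(15.7×34.6) = 0.001841 K/W
R_stainless steel = L/(kA) = 0.0027/(17.1×34.6) = 4.563×10^-6 K/W
R_extruded polystyrene = L/(kA) = 0.065/(0.0334×34.6) = 0.05625 K/W
R_dense concrete = L/(kA) = 0.07/(1.74×34.6) = 0.001163 K/W
R_outer film = 1/(h_o·A) = 1/(10.2×34.6) = 0.002834 K/W
R_total = 0.06209 K/W
Q = ΔT / R_total = 21 / 0.06209

Q ≈ 338 W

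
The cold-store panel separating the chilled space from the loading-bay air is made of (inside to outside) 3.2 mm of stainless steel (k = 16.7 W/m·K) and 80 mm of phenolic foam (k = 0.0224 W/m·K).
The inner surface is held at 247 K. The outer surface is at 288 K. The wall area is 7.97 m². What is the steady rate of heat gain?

Model the wall as resistances in series:
R_stainless steel = L/(kA) = 0.0032/(16.7×7.97) = 2.404×10^-5 K/W
R_phenolic foam = L/(kA) = 0.08/(0.0224×7.97) = 0.4481 K/W
R_total = 0.4481 K/W
Q = ΔT / R_total = 41 / 0.4481

Q ≈ 91.5 W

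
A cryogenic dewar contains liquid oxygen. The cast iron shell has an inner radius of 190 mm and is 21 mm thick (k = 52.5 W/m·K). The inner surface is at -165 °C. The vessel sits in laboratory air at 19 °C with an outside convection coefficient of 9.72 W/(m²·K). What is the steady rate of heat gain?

Spherical conduction: R = (1/r_in − 1/r_out)/(4πk) per layer; series-sum.
R_cast iron shell = (1/0.19 − 1/0.211)/(4π×52.5) = 7.94×10^-4 K/W
R_outer film = 1/(h·4πr_o²) = 1/(9.72×4π×0.211²) = 0.1839 K/W
R_total = 0.1847 K/W
Q = ΔT/R_total = 184/0.1847

Q ≈ 996 W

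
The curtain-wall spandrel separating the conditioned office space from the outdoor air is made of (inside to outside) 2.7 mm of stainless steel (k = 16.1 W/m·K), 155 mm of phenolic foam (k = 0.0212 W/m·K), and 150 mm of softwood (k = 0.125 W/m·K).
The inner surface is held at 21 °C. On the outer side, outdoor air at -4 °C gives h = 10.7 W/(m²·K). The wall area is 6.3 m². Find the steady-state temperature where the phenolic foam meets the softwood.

T ≈ -0.242 °C

Treating each layer as a thermal resistance in series:
R_stainless steel = L/(kA) = 0.0027/(16.1×6.3) = 2.662×10^-5 K/W
R_phenolic foam = L/(kA) = 0.155/(0.0212×6.3) = 1.161 K/W
R_softwood = L/(kA) = 0.15/(0.125×6.3) = 0.1905 K/W
R_outer film = 1/(h_o·A) = 1/(10.7×6.3) = 0.01483 K/W
R_total = 1.366 K/W;  Q = ΔT/R_total = 25/1.366 = 18.3 W
T_interface = T_inner − Q·ΣR(inner→interface) = 21 − 18.3×1.161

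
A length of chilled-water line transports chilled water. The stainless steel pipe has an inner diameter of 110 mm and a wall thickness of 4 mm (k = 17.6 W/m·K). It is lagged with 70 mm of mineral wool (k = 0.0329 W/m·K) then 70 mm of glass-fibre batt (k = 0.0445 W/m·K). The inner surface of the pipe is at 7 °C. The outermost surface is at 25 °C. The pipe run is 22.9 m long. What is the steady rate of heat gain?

Cylindrical conduction, so R = ln(r₂/r₁)/(2πkL) per layer, in series:
R_stainless steel pipe wall = ln(59/55)/(2π×17.6×22.9) = 2.772×10^-5 K/W
R_mineral wool = ln(129/59)/(2π×0.0329×22.9) = 0.1653 K/W
R_glass-fibre batt = ln(199/129)/(2π×0.0445×22.9) = 0.0677 K/W
R_total = 0.233 K/W
Q = ΔT/R_total = 18/0.233

Q ≈ 77.3 W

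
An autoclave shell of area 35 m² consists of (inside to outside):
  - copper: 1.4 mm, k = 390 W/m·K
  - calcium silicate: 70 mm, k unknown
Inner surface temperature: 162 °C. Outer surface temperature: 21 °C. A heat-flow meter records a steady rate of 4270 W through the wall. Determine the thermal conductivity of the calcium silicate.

Series thermal resistances:
R_copper = L/(kA) = 0.0014/(390×35) = 1.026×10^-7 K/W
Sum of known resistances R_other = 1.026×10^-7 K/W
Total R = ΔT/Q = 141/4270 = 0.03302 K/W
R_calcium silicate = R_total − R_other = 0.03302 K/W
k = L/(R·A) = 0.07/(0.03302×35)

k ≈ 0.0606 W/(m·K)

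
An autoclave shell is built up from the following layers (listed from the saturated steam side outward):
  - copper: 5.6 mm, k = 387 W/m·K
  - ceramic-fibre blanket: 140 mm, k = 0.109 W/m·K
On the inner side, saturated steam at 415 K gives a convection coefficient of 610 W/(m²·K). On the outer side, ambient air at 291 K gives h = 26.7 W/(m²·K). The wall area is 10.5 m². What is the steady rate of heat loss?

Q ≈ 984 W

Thermal resistances in series:
R_inner film = 1/(h_i·A) = 1/(610×10.5) = 1.561×10^-4 K/W
R_copper = L/(kA) = 0.0056/(387×10.5) = 1.378×10^-6 K/W
R_ceramic-fibre blanket = L/(kA) = 0.14/(0.109×10.5) = 0.1223 K/W
R_outer film = 1/(h_o·A) = 1/(26.7×10.5) = 0.003567 K/W
R_total = 0.126 K/W
Q = ΔT / R_total = 124 / 0.126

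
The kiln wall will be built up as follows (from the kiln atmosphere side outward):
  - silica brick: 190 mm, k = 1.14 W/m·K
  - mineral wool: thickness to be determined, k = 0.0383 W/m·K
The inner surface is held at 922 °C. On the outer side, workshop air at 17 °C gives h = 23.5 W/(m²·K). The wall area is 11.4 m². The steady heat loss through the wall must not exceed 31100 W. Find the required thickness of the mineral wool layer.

Thermal resistances in series:
R_silica brick = L/(kA) = 0.19/(1.14×11.4) = 0.01462 K/W
R_outer film = 1/(h_o·A) = 1/(23.5×11.4) = 0.003733 K/W
Sum of the known resistances R_other = 0.01835 K/W
Required total resistance R_tot = ΔT/Q_allow = 905/31100 = 0.0291 K/W
R_mineral wool = R_tot − R_other = 0.01075 K/W
L = R·k·A = 0.01075×0.0383×11.4

L ≈ 4.69 mm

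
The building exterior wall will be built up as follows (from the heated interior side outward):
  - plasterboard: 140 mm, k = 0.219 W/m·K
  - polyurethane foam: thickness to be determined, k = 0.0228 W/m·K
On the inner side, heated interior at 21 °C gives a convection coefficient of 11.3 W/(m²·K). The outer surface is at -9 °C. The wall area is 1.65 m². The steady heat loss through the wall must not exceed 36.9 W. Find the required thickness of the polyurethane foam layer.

Treating each layer as a thermal resistance in series:
R_inner film = 1/(h_i·A) = 1/(11.3×1.65) = 0.05363 K/W
R_plasterboard = L/(kA) = 0.14/(0.219×1.65) = 0.3874 K/W
Sum of the known resistances R_other = 0.4411 K/W
Required total resistance R_tot = ΔT/Q_allow = 30/36.9 = 0.813 K/W
R_polyurethane foam = R_tot − R_other = 0.3719 K/W
L = R·k·A = 0.3719×0.0228×1.65

L ≈ 14 mm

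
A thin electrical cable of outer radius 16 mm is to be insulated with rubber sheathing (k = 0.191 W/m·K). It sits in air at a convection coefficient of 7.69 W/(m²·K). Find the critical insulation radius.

For a cylinder r_cr = k/h = 0.191/7.69
r_cr = 24.8 mm; since the bare radius (16 mm) is below r_cr, adding a thin layer of insulation will *increase* heat loss.

r_cr ≈ 24.8 mm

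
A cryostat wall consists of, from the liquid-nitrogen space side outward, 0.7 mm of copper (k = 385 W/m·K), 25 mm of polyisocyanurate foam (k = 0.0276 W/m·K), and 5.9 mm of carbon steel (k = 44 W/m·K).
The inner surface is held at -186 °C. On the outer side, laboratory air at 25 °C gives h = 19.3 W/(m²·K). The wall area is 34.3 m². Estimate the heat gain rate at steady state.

Thermal resistances in series:
R_copper = L/(kA) = 0.0007/(385×34.3) = 5.301×10^-8 K/W
R_polyisocyanurate foam = L/(kA) = 0.025/(0.0276×34.3) = 0.02641 K/W
R_carbon steel = L/(kA) = 0.0059/(44×34.3) = 3.909×10^-6 K/W
R_outer film = 1/(h_o·A) = 1/(19.3×34.3) = 0.001511 K/W
R_total = 0.02792 K/W
Q = ΔT / R_total = 211 / 0.02792

Q ≈ 7560 W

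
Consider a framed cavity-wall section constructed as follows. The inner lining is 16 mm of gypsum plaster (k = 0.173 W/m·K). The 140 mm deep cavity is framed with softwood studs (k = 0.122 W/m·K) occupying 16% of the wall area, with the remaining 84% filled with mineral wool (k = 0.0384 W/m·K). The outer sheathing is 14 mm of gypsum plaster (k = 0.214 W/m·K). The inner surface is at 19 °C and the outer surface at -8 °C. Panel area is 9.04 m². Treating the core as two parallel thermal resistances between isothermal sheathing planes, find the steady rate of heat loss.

Q ≈ 85.3 W

Sheathing layers in series; stud and cavity paths in parallel between them.
R_inner = 0.016/(0.173×9.04) = 0.01023 K/W
R_stud  = 0.14/(0.122×0.16×9.04) = 0.7934 K/W
R_cav   = 0.14/(0.0384×0.84×9.04) = 0.4801 K/W
1/R_core = 1/R_stud + 1/R_cav → R_core = 0.2991 K/W
R_outer = 0.014/(0.214×9.04) = 0.007237 K/W
R_total = 0.3166 K/W
Q = ΔT/R_total = 27/0.3166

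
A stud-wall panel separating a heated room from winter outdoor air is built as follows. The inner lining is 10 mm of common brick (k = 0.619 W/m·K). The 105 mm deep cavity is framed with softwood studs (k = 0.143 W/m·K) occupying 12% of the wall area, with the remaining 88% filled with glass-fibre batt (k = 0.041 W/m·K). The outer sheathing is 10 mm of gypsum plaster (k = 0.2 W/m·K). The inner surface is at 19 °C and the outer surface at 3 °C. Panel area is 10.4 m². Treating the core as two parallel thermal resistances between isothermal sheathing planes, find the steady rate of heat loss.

Q ≈ 81.6 W

Sheathing layers in series; stud and cavity paths in parallel between them.
R_inner = 0.01/(0.619×10.4) = 0.001553 K/W
R_stud  = 0.105/(0.143×0.12×10.4) = 0.5884 K/W
R_cav   = 0.105/(0.041×0.88×10.4) = 0.2798 K/W
1/R_core = 1/R_stud + 1/R_cav → R_core = 0.1896 K/W
R_outer = 0.01/(0.2×10.4) = 0.004808 K/W
R_total = 0.196 K/W
Q = ΔT/R_total = 16/0.196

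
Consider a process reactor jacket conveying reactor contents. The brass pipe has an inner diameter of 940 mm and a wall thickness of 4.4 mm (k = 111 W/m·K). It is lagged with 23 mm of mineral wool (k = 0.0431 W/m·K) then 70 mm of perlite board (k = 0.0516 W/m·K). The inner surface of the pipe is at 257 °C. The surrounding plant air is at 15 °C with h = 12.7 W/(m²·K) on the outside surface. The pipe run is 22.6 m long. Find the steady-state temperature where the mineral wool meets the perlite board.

T ≈ 187 °C

Cylindrical conduction, so R = ln(r₂/r₁)/(2πkL) per layer, in series:
R_brass pipe wall = ln(474.4/470)/(2π×111×22.6) = 5.912×10^-7 K/W
R_mineral wool = ln(497.4/474.4)/(2π×0.0431×22.6) = 0.007736 K/W
R_perlite board = ln(567.4/497.4)/(2π×0.0516×22.6) = 0.01797 K/W
R_outer film = 1/(h_o·2πr_oL) = 1/(12.7×2π×0.5674×22.6) = 9.773×10^-4 K/W
R_total = 0.02668 K/W
Q = ΔT/R_total = 242/0.02668
Q = 9070 W
T_interface = T_inner − Q·ΣR(inner→interface) = 257 − 9070×0.007736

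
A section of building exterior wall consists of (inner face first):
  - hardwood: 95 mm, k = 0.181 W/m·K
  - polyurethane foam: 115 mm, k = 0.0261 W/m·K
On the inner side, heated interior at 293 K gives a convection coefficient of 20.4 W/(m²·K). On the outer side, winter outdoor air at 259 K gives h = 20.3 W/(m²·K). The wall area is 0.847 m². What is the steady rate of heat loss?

Treating each layer as a thermal resistance in series:
R_inner film = 1/(h_i·A) = 1/(20.4×0.847) = 0.05787 K/W
R_hardwood = L/(kA) = 0.095/(0.181×0.847) = 0.6197 K/W
R_polyurethane foam = L/(kA) = 0.115/(0.0261×0.847) = 5.202 K/W
R_outer film = 1/(h_o·A) = 1/(20.3×0.847) = 0.05816 K/W
R_total = 5.938 K/W
Q = ΔT / R_total = 34 / 5.938

Q ≈ 5.73 W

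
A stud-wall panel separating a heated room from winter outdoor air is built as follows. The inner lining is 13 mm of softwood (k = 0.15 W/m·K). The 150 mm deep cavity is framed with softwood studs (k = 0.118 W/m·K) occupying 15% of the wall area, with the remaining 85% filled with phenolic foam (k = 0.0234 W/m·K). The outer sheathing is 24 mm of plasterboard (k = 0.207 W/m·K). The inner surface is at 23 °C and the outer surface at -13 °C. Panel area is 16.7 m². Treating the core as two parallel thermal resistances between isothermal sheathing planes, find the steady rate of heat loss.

Sheathing layers in series; stud and cavity paths in parallel between them.
R_inner = 0.013/(0.15×16.7) = 0.00519 K/W
R_stud  = 0.15/(0.118×0.15×16.7) = 0.5075 K/W
R_cav   = 0.15/(0.0234×0.85×16.7) = 0.4516 K/W
1/R_core = 1/R_stud + 1/R_cav → R_core = 0.2389 K/W
R_outer = 0.024/(0.207×16.7) = 0.006943 K/W
R_total = 0.2511 K/W
Q = ΔT/R_total = 36/0.2511

Q ≈ 143 W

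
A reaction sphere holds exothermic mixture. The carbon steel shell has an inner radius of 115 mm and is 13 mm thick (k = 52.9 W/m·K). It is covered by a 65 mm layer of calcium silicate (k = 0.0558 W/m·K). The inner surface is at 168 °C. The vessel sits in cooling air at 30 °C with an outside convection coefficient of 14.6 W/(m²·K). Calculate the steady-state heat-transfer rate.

Q ≈ 35.4 W

Each spherical layer contributes R = (1/r_i − 1/r_o)/(4πk):
R_carbon steel shell = (1/0.115 − 1/0.128)/(4π×52.9) = 0.001329 K/W
R_calcium silicate = (1/0.128 − 1/0.193)/(4π×0.0558) = 3.752 K/W
R_outer film = 1/(h·4πr_o²) = 1/(14.6×4π×0.193²) = 0.1463 K/W
R_total = 3.9 K/W
Q = ΔT/R_total = 138/3.9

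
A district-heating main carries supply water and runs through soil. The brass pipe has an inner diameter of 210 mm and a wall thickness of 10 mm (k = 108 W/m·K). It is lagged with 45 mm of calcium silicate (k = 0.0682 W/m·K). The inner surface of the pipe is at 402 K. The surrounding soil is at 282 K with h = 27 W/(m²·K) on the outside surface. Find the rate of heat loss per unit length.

Radial resistances (cylindrical: R_cond = ln(r_o/r_i)/(2πkL), R_conv = 1/(h·2πrL)):
R_brass pipe wall = ln(115/105)/(2π×108×1) = 1.341×10^-4 K/W
R_calcium silicate = ln(160/115)/(2π×0.0682×1) = 0.7707 K/W
R_outer film = 1/(h_o·2πr_oL) = 1/(27×2π×0.16×1) = 0.03684 K/W
R_total = 0.8076 K/W
Q = ΔT/R_total = 120/0.8076

q′ ≈ 149 W/m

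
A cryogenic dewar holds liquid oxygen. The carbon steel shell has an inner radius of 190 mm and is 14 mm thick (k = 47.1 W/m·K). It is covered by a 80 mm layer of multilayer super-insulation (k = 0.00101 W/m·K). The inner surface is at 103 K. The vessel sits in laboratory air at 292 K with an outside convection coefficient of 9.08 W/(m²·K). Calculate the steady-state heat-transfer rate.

Q ≈ 1.74 W

For a spherical shell R = (1/r₁ − 1/r₂)/(4πk); film R = 1/(h·4πr²). In series:
R_carbon steel shell = (1/0.19 − 1/0.204)/(4π×47.1) = 6.103×10^-4 K/W
R_multilayer super-insulation = (1/0.204 − 1/0.284)/(4π×0.00101) = 108.8 K/W
R_outer film = 1/(h·4πr_o²) = 1/(9.08×4π×0.284²) = 0.1087 K/W
R_total = 108.9 K/W
Q = ΔT/R_total = 189/108.9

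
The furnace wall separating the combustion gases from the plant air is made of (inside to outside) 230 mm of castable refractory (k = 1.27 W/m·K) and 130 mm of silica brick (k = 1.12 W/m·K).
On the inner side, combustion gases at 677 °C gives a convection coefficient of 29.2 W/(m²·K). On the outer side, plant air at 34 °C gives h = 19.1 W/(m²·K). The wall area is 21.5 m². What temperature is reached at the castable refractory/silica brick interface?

T ≈ 316 °C

Series thermal resistances:
R_inner film = 1/(h_i·A) = 1/(29.2×21.5) = 0.001593 K/W
R_castable refractory = L/(kA) = 0.23/(1.27×21.5) = 0.008423 K/W
R_silica brick = L/(kA) = 0.13/(1.12×21.5) = 0.005399 K/W
R_outer film = 1/(h_o·A) = 1/(19.1×21.5) = 0.002435 K/W
R_total = 0.01785 K/W;  Q = ΔT/R_total = 643/0.01785 = 36020 W
T_interface = T_inner − Q·ΣR(inner→interface) = 677 − 36000×0.01002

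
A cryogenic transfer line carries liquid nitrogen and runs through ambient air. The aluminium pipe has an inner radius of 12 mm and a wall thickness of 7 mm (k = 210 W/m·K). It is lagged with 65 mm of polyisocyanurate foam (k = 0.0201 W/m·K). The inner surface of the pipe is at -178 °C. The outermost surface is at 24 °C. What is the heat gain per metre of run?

q′ ≈ 17.2 W/m

Per-layer cylindrical resistances, series-summed:
R_aluminium pipe wall = ln(19/12)/(2π×210×1) = 3.483×10^-4 K/W
R_polyisocyanurate foam = ln(84/19)/(2π×0.0201×1) = 11.77 K/W
R_total = 11.77 K/W
Q = ΔT/R_total = 202/11.77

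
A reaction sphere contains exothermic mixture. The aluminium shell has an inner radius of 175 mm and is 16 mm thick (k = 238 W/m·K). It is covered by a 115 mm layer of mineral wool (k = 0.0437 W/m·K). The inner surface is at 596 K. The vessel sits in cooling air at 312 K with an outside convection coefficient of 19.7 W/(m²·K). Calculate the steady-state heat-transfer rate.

For a spherical shell R = (1/r₁ − 1/r₂)/(4πk); film R = 1/(h·4πr²). In series:
R_aluminium shell = (1/0.175 − 1/0.191)/(4π×238) = 1.601×10^-4 K/W
R_mineral wool = (1/0.191 − 1/0.306)/(4π×0.0437) = 3.583 K/W
R_outer film = 1/(h·4πr_o²) = 1/(19.7×4π×0.306²) = 0.04314 K/W
R_total = 3.626 K/W
Q = ΔT/R_total = 284/3.626

Q ≈ 78.3 W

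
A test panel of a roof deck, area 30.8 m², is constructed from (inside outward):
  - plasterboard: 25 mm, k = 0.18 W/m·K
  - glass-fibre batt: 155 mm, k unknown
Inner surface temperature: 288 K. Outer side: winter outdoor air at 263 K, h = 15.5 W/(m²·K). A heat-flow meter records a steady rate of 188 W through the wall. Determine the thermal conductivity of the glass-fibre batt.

k ≈ 0.0398 W/(m·K)

Using the resistance-network approach (series):
R_plasterboard = L/(kA) = 0.025/(0.18×30.8) = 0.004509 K/W
R_outer film = 1/(h_o·A) = 1/(15.5×30.8) = 0.002095 K/W
Sum of known resistances R_other = 0.006604 K/W
Total R = ΔT/Q = 25/188 = 0.133 K/W
R_glass-fibre batt = R_total − R_other = 0.1264 K/W
k = L/(R·A) = 0.155/(0.1264×30.8)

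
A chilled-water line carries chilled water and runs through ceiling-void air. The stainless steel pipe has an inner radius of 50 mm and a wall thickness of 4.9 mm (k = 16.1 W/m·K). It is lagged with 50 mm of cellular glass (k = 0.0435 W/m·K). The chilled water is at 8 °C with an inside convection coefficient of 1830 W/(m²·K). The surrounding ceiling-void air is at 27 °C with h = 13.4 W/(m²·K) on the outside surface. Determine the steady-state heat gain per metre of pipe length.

For a radial system each layer contributes R = ln(r_out/r_in)/(2πkL); films add R = 1/(hA).
R_inner film = 1/(h_i·2πr₁L) = 1/(1830×2π×0.05×1) = 0.001739 K/W
R_stainless steel pipe wall = ln(54.9/50)/(2π×16.1×1) = 9.242×10^-4 K/W
R_cellular glass = ln(104.9/54.9)/(2π×0.0435×1) = 2.369 K/W
R_outer film = 1/(h_o·2πr_oL) = 1/(13.4×2π×0.1049×1) = 0.1132 K/W
R_total = 2.485 K/W
Q = ΔT/R_total = 19/2.485

q′ ≈ 7.65 W/m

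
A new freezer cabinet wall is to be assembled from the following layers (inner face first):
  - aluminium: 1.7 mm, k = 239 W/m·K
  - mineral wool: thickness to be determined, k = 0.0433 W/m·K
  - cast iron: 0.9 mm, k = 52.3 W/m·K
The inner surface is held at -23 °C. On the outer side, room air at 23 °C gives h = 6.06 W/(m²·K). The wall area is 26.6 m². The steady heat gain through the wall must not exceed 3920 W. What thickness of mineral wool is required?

Using the resistance-network approach (series):
R_aluminium = L/(kA) = 0.0017/(239×26.6) = 2.674×10^-7 K/W
R_cast iron = L/(kA) = 0.0009/(52.3×26.6) = 6.469×10^-7 K/W
R_outer film = 1/(h_o·A) = 1/(6.06×26.6) = 0.006204 K/W
Sum of the known resistances R_other = 0.006205 K/W
Required total resistance R_tot = ΔT/Q_allow = 46/3920 = 0.01173 K/W
R_mineral wool = R_tot − R_other = 0.00553 K/W
L = R·k·A = 0.00553×0.0433×26.6

L ≈ 6.37 mm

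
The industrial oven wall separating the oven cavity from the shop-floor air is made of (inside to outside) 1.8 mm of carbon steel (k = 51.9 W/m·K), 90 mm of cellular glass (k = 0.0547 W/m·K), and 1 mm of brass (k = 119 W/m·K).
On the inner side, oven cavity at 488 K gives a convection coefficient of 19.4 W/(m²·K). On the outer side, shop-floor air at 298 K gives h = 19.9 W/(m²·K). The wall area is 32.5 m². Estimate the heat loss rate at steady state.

Q ≈ 3530 W

Treating each layer as a thermal resistance in series:
R_inner film = 1/(h_i·A) = 1/(19.4×32.5) = 0.001586 K/W
R_carbon steel = L/(kA) = 0.0018/(51.9×32.5) = 1.067×10^-6 K/W
R_cellular glass = L/(kA) = 0.09/(0.0547×32.5) = 0.05063 K/W
R_brass = L/(kA) = 0.001/(119×32.5) = 2.586×10^-7 K/W
R_outer film = 1/(h_o·A) = 1/(19.9×32.5) = 0.001546 K/W
R_total = 0.05376 K/W
Q = ΔT / R_total = 190 / 0.05376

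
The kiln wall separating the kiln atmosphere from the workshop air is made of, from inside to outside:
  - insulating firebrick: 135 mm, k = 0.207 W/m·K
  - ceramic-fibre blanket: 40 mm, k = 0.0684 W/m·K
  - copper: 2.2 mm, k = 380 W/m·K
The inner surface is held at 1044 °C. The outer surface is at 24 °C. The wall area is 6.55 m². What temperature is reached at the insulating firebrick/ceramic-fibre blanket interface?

T ≈ 506 °C

Treating each layer as a thermal resistance in series:
R_insulating firebrick = L/(kA) = 0.135/(0.207×6.55) = 0.09957 K/W
R_ceramic-fibre blanket = L/(kA) = 0.04/(0.0684×6.55) = 0.08928 K/W
R_copper = L/(kA) = 0.0022/(380×6.55) = 8.839×10^-7 K/W
R_total = 0.1889 K/W;  Q = ΔT/R_total = 1020/0.1889 = 5401 W
T_interface = T_inner − Q·ΣR(inner→interface) = 1044 − 5400×0.09957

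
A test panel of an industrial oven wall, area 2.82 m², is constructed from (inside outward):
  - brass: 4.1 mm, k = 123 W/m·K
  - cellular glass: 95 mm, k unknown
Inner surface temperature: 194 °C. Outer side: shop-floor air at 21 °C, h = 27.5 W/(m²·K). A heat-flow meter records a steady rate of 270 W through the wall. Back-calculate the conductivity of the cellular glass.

Series thermal resistances:
R_brass = L/(kA) = 0.0041/(123×2.82) = 1.182×10^-5 K/W
R_outer film = 1/(h_o·A) = 1/(27.5×2.82) = 0.01289 K/W
Sum of known resistances R_other = 0.01291 K/W
Total R = ΔT/Q = 173/270 = 0.6407 K/W
R_cellular glass = R_total − R_other = 0.6278 K/W
k = L/(R·A) = 0.095/(0.6278×2.82)

k ≈ 0.0537 W/(m·K)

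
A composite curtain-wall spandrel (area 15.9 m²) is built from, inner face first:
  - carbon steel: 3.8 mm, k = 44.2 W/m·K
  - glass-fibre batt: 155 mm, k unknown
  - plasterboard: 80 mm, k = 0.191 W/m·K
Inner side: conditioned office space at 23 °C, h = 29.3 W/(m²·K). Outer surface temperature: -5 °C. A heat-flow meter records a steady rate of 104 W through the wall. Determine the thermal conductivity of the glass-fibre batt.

k ≈ 0.0405 W/(m·K)

Model the wall as resistances in series:
R_inner film = 1/(h_i·A) = 1/(29.3×15.9) = 0.002147 K/W
R_carbon steel = L/(kA) = 0.0038/(44.2×15.9) = 5.407×10^-6 K/W
R_plasterboard = L/(kA) = 0.08/(0.191×15.9) = 0.02634 K/W
Sum of known resistances R_other = 0.02849 K/W
Total R = ΔT/Q = 28/104 = 0.2692 K/W
R_glass-fibre batt = R_total − R_other = 0.2407 K/W
k = L/(R·A) = 0.155/(0.2407×15.9)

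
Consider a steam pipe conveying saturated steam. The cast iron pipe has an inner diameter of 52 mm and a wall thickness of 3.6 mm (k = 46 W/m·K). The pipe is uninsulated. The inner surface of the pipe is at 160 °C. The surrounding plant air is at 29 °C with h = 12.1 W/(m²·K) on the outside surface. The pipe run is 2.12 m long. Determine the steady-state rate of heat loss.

Q ≈ 624 W

For a radial system each layer contributes R = ln(r_out/r_in)/(2πkL); films add R = 1/(hA).
R_cast iron pipe wall = ln(29.6/26)/(2π×46×2.12) = 2.116×10^-4 K/W
R_outer film = 1/(h_o·2πr_oL) = 1/(12.1×2π×0.0296×2.12) = 0.2096 K/W
R_total = 0.2098 K/W
Q = ΔT/R_total = 131/0.2098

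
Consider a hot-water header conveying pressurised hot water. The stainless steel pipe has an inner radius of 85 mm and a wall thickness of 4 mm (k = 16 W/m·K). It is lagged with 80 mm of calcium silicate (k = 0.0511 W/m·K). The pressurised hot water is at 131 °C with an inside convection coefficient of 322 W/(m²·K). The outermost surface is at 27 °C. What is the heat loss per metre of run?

Radial resistances (cylindrical: R_cond = ln(r_o/r_i)/(2πkL), R_conv = 1/(h·2πrL)):
R_inner film = 1/(h_i·2πr₁L) = 1/(322×2π×0.085×1) = 0.005815 K/W
R_stainless steel pipe wall = ln(89/85)/(2π×16×1) = 4.574×10^-4 K/W
R_calcium silicate = ln(169/89)/(2π×0.0511×1) = 1.997 K/W
R_total = 2.004 K/W
Q = ΔT/R_total = 104/2.004

q′ ≈ 51.9 W/m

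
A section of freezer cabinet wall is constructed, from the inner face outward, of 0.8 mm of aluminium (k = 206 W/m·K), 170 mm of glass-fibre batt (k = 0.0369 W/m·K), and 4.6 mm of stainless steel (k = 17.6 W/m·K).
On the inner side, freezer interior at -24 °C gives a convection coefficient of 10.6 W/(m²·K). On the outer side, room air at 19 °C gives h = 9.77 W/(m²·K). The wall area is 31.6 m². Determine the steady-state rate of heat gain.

Q ≈ 283 W

Series thermal resistances:
R_inner film = 1/(h_i·A) = 1/(10.6×31.6) = 0.002985 K/W
R_aluminium = L/(kA) = 0.0008/(206×31.6) = 1.229×10^-7 K/W
R_glass-fibre batt = L/(kA) = 0.17/(0.0369×31.6) = 0.1458 K/W
R_stainless steel = L/(kA) = 0.0046/(17.6×31.6) = 8.271×10^-6 K/W
R_outer film = 1/(h_o·A) = 1/(9.77×31.6) = 0.003239 K/W
R_total = 0.152 K/W
Q = ΔT / R_total = 43 / 0.152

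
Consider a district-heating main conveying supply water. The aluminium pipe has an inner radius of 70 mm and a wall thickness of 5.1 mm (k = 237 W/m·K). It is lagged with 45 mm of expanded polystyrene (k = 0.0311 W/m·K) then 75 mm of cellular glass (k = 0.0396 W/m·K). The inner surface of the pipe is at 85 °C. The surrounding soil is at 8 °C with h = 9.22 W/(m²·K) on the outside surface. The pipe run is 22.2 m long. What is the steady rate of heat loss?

Cylindrical conduction, so R = ln(r₂/r₁)/(2πkL) per layer, in series:
R_aluminium pipe wall = ln(75.1/70)/(2π×237×22.2) = 2.127×10^-6 K/W
R_expanded polystyrene = ln(120.1/75.1)/(2π×0.0311×22.2) = 0.1082 K/W
R_cellular glass = ln(195.1/120.1)/(2π×0.0396×22.2) = 0.08784 K/W
R_outer film = 1/(h_o·2πr_oL) = 1/(9.22×2π×0.1951×22.2) = 0.003985 K/W
R_total = 0.2001 K/W
Q = ΔT/R_total = 77/0.2001

Q ≈ 385 W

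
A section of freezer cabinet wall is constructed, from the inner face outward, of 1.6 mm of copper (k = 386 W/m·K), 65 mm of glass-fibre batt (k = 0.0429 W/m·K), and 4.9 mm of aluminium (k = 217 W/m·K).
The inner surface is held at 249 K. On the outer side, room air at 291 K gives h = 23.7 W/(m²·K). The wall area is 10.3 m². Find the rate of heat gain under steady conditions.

Q ≈ 278 W

Series thermal resistances:
R_copper = L/(kA) = 0.0016/(386×10.3) = 4.024×10^-7 K/W
R_glass-fibre batt = L/(kA) = 0.065/(0.0429×10.3) = 0.1471 K/W
R_aluminium = L/(kA) = 0.0049/(217×10.3) = 2.192×10^-6 K/W
R_outer film = 1/(h_o·A) = 1/(23.7×10.3) = 0.004097 K/W
R_total = 0.1512 K/W
Q = ΔT / R_total = 42 / 0.1512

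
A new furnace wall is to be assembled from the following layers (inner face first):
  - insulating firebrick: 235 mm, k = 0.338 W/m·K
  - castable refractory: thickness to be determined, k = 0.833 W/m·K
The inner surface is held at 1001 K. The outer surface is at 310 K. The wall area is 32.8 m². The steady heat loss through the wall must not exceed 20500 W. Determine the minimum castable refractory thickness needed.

Model the wall as resistances in series:
R_insulating firebrick = L/(kA) = 0.235/(0.338×32.8) = 0.0212 K/W
Sum of the known resistances R_other = 0.0212 K/W
Required total resistance R_tot = ΔT/Q_allow = 691/20500 = 0.03371 K/W
R_castable refractory = R_tot − R_other = 0.01251 K/W
L = R·k·A = 0.01251×0.833×32.8

L ≈ 342 mm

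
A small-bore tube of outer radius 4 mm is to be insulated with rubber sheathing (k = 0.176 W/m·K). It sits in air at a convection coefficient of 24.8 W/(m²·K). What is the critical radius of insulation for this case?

For a cylinder r_cr = k/h = 0.176/24.8
r_cr = 7.1 mm; since the bare radius (4 mm) is below r_cr, adding a thin layer of insulation will *increase* heat loss.

r_cr ≈ 7.1 mm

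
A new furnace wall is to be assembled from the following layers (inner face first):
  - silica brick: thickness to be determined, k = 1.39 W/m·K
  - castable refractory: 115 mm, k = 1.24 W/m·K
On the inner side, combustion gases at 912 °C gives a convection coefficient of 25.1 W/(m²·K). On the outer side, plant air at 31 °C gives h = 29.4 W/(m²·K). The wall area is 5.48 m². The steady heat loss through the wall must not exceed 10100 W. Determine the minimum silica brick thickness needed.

Treating each layer as a thermal resistance in series:
R_inner film = 1/(h_i·A) = 1/(25.1×5.48) = 0.00727 K/W
R_castable refractory = L/(kA) = 0.115/(1.24×5.48) = 0.01692 K/W
R_outer film = 1/(h_o·A) = 1/(29.4×5.48) = 0.006207 K/W
Sum of the known resistances R_other = 0.0304 K/W
Required total resistance R_tot = ΔT/Q_allow = 881/10100 = 0.08723 K/W
R_silica brick = R_tot − R_other = 0.05683 K/W
L = R·k·A = 0.05683×1.39×5.48

L ≈ 433 mm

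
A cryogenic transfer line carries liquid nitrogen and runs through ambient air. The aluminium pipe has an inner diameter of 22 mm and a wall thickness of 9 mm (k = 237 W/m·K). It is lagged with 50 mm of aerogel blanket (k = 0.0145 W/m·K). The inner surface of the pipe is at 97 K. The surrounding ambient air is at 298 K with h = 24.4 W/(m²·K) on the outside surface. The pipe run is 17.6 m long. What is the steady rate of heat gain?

Treating each annulus and film as a series resistance:
R_aluminium pipe wall = ln(20/11)/(2π×237×17.6) = 2.281×10^-5 K/W
R_aerogel blanket = ln(70/20)/(2π×0.0145×17.6) = 0.7813 K/W
R_outer film = 1/(h_o·2πr_oL) = 1/(24.4×2π×0.07×17.6) = 0.005294 K/W
R_total = 0.7866 K/W
Q = ΔT/R_total = 201/0.7866

Q ≈ 256 W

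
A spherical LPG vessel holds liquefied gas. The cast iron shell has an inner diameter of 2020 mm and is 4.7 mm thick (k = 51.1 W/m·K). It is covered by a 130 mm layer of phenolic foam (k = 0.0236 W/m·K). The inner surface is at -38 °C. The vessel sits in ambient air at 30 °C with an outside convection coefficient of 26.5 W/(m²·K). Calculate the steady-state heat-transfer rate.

Each spherical layer contributes R = (1/r_i − 1/r_o)/(4πk):
R_cast iron shell = (1/1.01 − 1/1.0147)/(4π×51.1) = 7.142×10^-6 K/W
R_phenolic foam = (1/1.0147 − 1/1.1447)/(4π×0.0236) = 0.3774 K/W
R_outer film = 1/(h·4πr_o²) = 1/(26.5×4π×1.1447²) = 0.002292 K/W
R_total = 0.3797 K/W
Q = ΔT/R_total = 68/0.3797

Q ≈ 179 W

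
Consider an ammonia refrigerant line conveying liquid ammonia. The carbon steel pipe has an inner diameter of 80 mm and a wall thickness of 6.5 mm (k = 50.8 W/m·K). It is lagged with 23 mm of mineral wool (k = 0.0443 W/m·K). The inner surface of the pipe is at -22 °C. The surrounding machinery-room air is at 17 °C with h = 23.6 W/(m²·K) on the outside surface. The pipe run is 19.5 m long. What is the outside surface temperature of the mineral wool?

T ≈ 14.5 °C

For a radial system each layer contributes R = ln(r_out/r_in)/(2πkL); films add R = 1/(hA).
R_carbon steel pipe wall = ln(46.5/40)/(2π×50.8×19.5) = 2.419×10^-5 K/W
R_mineral wool = ln(69.5/46.5)/(2π×0.0443×19.5) = 0.07404 K/W
R_outer film = 1/(h_o·2πr_oL) = 1/(23.6×2π×0.0695×19.5) = 0.004976 K/W
R_total = 0.07904 K/W
Q = ΔT/R_total = 39/0.07904
Q = 493 W
T_interface = T_inner + Q·ΣR(inner→interface) = -22 + 493×0.07407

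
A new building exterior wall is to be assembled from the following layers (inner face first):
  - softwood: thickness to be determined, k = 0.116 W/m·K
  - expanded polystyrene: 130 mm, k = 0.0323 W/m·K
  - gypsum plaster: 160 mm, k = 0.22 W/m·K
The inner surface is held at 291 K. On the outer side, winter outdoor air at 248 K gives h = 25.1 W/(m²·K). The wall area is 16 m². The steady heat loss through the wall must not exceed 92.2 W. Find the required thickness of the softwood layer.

L ≈ 310 mm

Series thermal resistances:
R_expanded polystyrene = L/(kA) = 0.13/(0.0323×16) = 0.2515 K/W
R_gypsum plaster = L/(kA) = 0.16/(0.22×16) = 0.04545 K/W
R_outer film = 1/(h_o·A) = 1/(25.1×16) = 0.00249 K/W
Sum of the known resistances R_other = 0.2995 K/W
Required total resistance R_tot = ΔT/Q_allow = 43/92.2 = 0.4664 K/W
R_softwood = R_tot − R_other = 0.1669 K/W
L = R·k·A = 0.1669×0.116×16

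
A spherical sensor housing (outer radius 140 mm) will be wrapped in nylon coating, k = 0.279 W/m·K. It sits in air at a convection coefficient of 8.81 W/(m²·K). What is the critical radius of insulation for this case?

r_cr ≈ 63.3 mm

For a sphere r_cr = 2k/h = 2×0.279/8.81
r_cr = 63.3 mm; since the bare radius (140 mm) is above r_cr, any added insulation will reduce heat loss.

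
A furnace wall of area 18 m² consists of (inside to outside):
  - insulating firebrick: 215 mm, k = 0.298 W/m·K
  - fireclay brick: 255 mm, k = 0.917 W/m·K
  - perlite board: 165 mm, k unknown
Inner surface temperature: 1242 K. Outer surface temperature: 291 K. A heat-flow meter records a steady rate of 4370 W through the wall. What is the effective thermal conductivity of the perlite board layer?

k ≈ 0.0566 W/(m·K)

Model the wall as resistances in series:
R_insulating firebrick = L/(kA) = 0.215/(0.298×18) = 0.04008 K/W
R_fireclay brick = L/(kA) = 0.255/(0.917×18) = 0.01545 K/W
Sum of known resistances R_other = 0.05553 K/W
Total R = ΔT/Q = 951/4370 = 0.2176 K/W
R_perlite board = R_total − R_other = 0.1621 K/W
k = L/(R·A) = 0.165/(0.1621×18)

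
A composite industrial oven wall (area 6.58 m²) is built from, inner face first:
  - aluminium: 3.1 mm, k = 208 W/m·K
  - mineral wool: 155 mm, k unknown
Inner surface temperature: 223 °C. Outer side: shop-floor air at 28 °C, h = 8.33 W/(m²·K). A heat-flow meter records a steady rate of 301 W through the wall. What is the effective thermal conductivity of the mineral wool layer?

Treating each layer as a thermal resistance in series:
R_aluminium = L/(kA) = 0.0031/(208×6.58) = 2.265×10^-6 K/W
R_outer film = 1/(h_o·A) = 1/(8.33×6.58) = 0.01824 K/W
Sum of known resistances R_other = 0.01825 K/W
Total R = ΔT/Q = 195/301 = 0.6478 K/W
R_mineral wool = R_total − R_other = 0.6296 K/W
k = L/(R·A) = 0.155/(0.6296×6.58)

k ≈ 0.0374 W/(m·K)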